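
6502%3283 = 3219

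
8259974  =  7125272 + 1134702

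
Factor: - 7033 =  - 13^1*  541^1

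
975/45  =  65/3  =  21.67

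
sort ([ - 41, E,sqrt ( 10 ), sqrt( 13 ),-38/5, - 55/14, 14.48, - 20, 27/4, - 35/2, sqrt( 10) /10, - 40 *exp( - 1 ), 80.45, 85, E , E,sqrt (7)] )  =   [ - 41,-20, - 35/2, - 40*exp( - 1),  -  38/5, - 55/14, sqrt( 10) /10, sqrt( 7), E,E, E,sqrt(10 ), sqrt( 13 ) , 27/4 , 14.48, 80.45,85]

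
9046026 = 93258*97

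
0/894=0 = 0.00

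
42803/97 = 441+26/97 = 441.27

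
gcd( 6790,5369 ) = 7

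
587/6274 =587/6274= 0.09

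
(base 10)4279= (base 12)2587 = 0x10b7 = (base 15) 1404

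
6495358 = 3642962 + 2852396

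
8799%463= 2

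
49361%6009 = 1289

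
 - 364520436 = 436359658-800880094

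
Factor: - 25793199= - 3^2*  17^1*263^1*641^1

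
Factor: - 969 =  - 3^1*17^1 * 19^1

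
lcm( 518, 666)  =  4662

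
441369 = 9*49041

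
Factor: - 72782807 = -1753^1*41519^1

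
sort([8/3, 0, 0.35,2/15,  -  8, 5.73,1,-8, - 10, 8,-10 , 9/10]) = [ - 10, - 10,  -  8, -8, 0,2/15  ,  0.35, 9/10, 1,  8/3, 5.73,  8] 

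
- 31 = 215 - 246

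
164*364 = 59696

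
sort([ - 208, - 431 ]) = [ - 431, - 208]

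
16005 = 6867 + 9138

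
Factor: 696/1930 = 348/965 = 2^2*3^1*5^ ( - 1 )*29^1 * 193^( - 1 )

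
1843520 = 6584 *280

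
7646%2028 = 1562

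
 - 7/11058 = -1 + 11051/11058=-0.00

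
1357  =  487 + 870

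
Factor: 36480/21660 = 2^5 *19^( - 1) = 32/19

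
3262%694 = 486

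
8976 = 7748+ 1228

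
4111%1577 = 957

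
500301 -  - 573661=1073962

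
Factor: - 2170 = -2^1*5^1*  7^1*31^1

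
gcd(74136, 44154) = 6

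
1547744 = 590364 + 957380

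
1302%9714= 1302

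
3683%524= 15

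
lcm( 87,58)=174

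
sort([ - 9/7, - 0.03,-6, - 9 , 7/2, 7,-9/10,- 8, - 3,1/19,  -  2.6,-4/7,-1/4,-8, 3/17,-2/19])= [ - 9,- 8 ,-8, - 6, - 3,-2.6,-9/7, - 9/10, - 4/7,  -  1/4,-2/19,  -  0.03,1/19, 3/17,7/2,7] 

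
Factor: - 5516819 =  - 7^1*11^1*71647^1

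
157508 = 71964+85544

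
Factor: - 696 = - 2^3*3^1 * 29^1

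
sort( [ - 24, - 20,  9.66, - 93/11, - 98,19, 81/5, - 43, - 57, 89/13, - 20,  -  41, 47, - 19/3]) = [ -98 , - 57, -43, - 41 ,-24, - 20, - 20, - 93/11,  -  19/3, 89/13,  9.66, 81/5,19, 47] 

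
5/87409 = 5/87409 = 0.00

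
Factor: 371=7^1*53^1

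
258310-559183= - 300873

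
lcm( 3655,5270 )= 226610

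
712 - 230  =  482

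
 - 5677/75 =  - 76 + 23/75 = - 75.69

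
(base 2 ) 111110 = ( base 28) 26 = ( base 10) 62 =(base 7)116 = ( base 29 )24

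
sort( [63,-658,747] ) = [ - 658, 63,  747 ]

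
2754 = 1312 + 1442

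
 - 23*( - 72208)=1660784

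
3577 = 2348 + 1229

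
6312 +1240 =7552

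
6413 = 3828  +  2585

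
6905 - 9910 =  - 3005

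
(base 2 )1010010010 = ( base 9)811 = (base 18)20A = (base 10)658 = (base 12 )46A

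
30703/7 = 30703/7 = 4386.14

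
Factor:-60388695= - 3^2*5^1 *41^1*71^1 *461^1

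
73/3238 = 73/3238 = 0.02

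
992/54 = 496/27 = 18.37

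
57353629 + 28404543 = 85758172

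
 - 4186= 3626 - 7812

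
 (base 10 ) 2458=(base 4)212122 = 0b100110011010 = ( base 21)5c1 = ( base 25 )3n8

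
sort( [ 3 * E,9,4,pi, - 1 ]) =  [-1, pi, 4,3*E,  9]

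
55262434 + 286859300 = 342121734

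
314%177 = 137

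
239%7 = 1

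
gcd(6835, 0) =6835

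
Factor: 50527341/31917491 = 3^3*23^ ( - 1)*1387717^( - 1) * 1871383^1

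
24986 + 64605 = 89591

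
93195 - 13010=80185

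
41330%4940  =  1810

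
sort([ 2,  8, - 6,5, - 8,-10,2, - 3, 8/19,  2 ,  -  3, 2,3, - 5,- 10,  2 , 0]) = [ - 10, - 10, - 8, - 6,-5, - 3, - 3,  0, 8/19 , 2,2, 2,  2, 2,3,  5,8 ] 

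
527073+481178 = 1008251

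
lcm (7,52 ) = 364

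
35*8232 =288120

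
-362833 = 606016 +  - 968849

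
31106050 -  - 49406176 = 80512226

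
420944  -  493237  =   - 72293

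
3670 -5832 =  - 2162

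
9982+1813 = 11795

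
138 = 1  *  138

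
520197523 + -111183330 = 409014193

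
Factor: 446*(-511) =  - 227906 = - 2^1*7^1*73^1*223^1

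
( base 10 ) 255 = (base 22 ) bd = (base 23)B2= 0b11111111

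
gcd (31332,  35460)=12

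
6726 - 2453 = 4273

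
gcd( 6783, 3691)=1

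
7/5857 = 7/5857 = 0.00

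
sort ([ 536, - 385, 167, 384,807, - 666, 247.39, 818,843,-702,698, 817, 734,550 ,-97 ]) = [ - 702,  -  666,  -  385, - 97, 167 , 247.39, 384,536,  550, 698, 734,807, 817, 818, 843]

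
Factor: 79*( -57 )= -3^1*19^1*79^1 =- 4503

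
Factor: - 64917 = - 3^2 * 7213^1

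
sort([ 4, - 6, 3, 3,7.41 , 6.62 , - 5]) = [ - 6 , - 5, 3,3, 4,  6.62,  7.41 ] 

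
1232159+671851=1904010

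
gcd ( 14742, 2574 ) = 234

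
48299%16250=15799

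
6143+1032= 7175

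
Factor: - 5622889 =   -  5622889^1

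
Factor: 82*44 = 2^3  *11^1 * 41^1 = 3608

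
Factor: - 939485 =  - 5^1 * 187897^1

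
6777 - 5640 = 1137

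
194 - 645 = -451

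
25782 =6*4297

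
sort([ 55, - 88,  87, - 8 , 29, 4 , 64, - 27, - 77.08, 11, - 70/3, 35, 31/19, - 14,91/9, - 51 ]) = [ - 88, - 77.08,-51,-27, - 70/3, - 14,-8,31/19, 4,91/9,11,29, 35,  55, 64, 87 ] 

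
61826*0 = 0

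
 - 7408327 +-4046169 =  - 11454496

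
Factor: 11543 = 7^1*17^1*97^1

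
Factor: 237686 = 2^1 * 118843^1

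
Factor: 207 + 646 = 853^1 = 853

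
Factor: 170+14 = 2^3*23^1 = 184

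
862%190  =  102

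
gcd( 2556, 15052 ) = 284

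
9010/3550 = 2 + 191/355 = 2.54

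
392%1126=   392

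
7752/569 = 7752/569  =  13.62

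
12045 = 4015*3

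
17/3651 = 17/3651= 0.00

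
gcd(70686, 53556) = 6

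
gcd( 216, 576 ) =72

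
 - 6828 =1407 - 8235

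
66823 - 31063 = 35760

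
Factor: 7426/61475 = 2^1*5^( - 2 )*47^1*79^1*2459^(-1 ) 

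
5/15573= 5/15573 = 0.00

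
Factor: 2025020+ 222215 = 5^1 * 509^1*883^1 = 2247235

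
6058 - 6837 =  - 779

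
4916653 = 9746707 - 4830054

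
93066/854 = 108 + 417/427=108.98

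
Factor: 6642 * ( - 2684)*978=- 2^4*3^5*11^1*41^1 * 61^1*163^1 =- 17434931184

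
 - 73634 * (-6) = 441804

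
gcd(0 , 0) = 0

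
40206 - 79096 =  - 38890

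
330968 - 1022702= -691734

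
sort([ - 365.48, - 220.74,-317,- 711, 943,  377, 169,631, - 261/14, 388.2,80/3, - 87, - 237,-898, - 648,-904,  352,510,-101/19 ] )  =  [  -  904,-898,  -  711,-648,  -  365.48, - 317, - 237, - 220.74, -87, - 261/14,-101/19, 80/3, 169, 352,377,388.2, 510, 631, 943 ] 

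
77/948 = 77/948 =0.08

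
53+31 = 84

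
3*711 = 2133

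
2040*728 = 1485120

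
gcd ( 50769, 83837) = 1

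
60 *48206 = 2892360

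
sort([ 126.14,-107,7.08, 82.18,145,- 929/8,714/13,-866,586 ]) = [ -866,-929/8 ,-107,7.08, 714/13,82.18,126.14, 145, 586] 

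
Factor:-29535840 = -2^5*3^4*5^1*43^1*53^1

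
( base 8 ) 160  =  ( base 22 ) 52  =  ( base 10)112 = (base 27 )44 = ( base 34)3A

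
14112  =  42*336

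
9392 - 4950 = 4442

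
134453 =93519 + 40934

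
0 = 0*127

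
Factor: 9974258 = 2^1*7^1 *712447^1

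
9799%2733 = 1600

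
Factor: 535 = 5^1  *107^1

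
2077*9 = 18693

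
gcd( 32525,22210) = 5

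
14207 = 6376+7831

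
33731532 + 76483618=110215150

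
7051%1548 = 859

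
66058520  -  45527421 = 20531099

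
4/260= 1/65  =  0.02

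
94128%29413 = 5889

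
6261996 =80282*78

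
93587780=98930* 946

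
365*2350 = 857750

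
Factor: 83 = 83^1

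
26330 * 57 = 1500810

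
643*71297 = 45843971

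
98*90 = 8820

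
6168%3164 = 3004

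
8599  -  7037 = 1562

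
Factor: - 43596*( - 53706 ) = 2341366776 = 2^3 * 3^3*7^1*173^1*8951^1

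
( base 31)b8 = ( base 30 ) bj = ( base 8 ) 535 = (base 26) DB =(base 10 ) 349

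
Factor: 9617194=2^1 * 821^1 * 5857^1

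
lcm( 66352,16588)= 66352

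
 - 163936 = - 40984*4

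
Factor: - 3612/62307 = - 4/69 = - 2^2 * 3^( - 1)*23^( - 1 ) 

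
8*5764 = 46112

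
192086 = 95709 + 96377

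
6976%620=156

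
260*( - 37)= - 9620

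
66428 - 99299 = -32871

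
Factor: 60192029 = 3389^1*17761^1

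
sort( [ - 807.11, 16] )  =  [ - 807.11,16] 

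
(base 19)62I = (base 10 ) 2222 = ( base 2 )100010101110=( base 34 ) 1VC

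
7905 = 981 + 6924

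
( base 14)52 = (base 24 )30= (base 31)2A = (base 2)1001000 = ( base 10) 72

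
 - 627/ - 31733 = 627/31733 = 0.02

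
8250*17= 140250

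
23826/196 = 121 + 55/98 = 121.56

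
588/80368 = 147/20092 = 0.01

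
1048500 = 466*2250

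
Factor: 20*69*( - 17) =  - 23460 = - 2^2*3^1*5^1*17^1 *23^1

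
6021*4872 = 29334312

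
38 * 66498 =2526924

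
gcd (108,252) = 36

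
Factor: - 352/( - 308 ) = 8/7 = 2^3*7^( - 1 ) 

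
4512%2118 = 276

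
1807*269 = 486083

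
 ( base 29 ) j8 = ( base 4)20233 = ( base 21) 15d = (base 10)559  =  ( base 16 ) 22F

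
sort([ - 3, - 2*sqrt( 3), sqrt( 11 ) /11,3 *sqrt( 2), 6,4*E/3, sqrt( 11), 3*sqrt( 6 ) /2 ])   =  [ - 2*sqrt(3), - 3, sqrt( 11) /11, sqrt(11 ),4*E/3,3*sqrt( 6 )/2,3*sqrt( 2 ),6 ] 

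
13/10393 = 13/10393 = 0.00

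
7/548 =7/548 = 0.01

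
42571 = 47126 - 4555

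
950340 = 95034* 10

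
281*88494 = 24866814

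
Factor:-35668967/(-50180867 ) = 11^ (-1 )*173^1*206179^1*4561897^ ( - 1 ) 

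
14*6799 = 95186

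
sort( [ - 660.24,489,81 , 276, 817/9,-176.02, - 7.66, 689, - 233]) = [ - 660.24, - 233, - 176.02,-7.66,81,817/9,276,489, 689 ]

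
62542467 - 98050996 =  - 35508529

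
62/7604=31/3802 =0.01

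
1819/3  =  606 + 1/3=606.33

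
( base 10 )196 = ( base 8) 304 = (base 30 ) 6g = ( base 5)1241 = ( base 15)d1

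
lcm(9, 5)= 45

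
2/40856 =1/20428  =  0.00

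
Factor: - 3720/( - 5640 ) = 31/47 = 31^1 * 47^( - 1) 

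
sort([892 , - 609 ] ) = [ - 609, 892 ] 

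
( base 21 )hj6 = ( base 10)7902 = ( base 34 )6SE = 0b1111011011110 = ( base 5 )223102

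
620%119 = 25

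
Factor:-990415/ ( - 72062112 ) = 2^(  -  5)*3^( - 1)*5^1 * 173^( - 1)* 4339^( - 1)*198083^1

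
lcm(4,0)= 0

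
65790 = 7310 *9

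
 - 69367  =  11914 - 81281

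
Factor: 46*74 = 2^2*23^1*37^1 =3404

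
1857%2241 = 1857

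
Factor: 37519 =17^1*2207^1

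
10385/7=1483  +  4/7 = 1483.57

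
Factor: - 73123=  - 83^1*881^1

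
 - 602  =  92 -694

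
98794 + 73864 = 172658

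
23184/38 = 610 + 2/19 = 610.11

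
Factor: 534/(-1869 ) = -2/7 =-  2^1 * 7^( -1 )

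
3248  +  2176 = 5424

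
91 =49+42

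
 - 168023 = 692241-860264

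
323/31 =323/31 = 10.42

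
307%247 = 60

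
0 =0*2877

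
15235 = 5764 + 9471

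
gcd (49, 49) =49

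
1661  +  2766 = 4427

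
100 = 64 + 36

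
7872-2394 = 5478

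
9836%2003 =1824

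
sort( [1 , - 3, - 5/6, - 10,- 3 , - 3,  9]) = [ - 10,-3, - 3 , -3 , - 5/6, 1,9 ] 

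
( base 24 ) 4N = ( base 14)87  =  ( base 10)119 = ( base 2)1110111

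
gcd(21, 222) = 3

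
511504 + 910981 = 1422485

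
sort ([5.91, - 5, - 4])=[ - 5, -4, 5.91]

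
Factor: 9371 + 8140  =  3^1*13^1*449^1 = 17511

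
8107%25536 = 8107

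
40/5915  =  8/1183 = 0.01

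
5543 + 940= 6483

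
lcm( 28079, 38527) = 1656661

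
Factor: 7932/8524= 3^1*661^1*2131^(-1) = 1983/2131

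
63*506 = 31878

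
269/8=33+5/8 = 33.62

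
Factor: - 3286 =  - 2^1*31^1*53^1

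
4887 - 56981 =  - 52094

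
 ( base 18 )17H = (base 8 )723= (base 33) E5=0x1D3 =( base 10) 467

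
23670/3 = 7890= 7890.00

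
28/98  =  2/7 = 0.29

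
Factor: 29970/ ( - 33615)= -74/83  =  -  2^1*37^1 * 83^( - 1 ) 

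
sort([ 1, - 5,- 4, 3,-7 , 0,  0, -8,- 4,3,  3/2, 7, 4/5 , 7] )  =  [-8,-7,  -  5, - 4, - 4,0, 0,4/5, 1,3/2, 3, 3, 7,7] 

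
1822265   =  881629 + 940636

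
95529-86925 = 8604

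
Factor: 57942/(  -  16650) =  - 3^1*5^( - 2)*29^1= -87/25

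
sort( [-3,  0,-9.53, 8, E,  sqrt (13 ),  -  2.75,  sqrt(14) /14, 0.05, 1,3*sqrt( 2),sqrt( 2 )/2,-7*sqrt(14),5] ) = [ - 7 *sqrt( 14), - 9.53,- 3,-2.75,  0, 0.05, sqrt( 14 )/14, sqrt(2) /2,1, E,  sqrt( 13 ),3*sqrt( 2 ),  5, 8 ] 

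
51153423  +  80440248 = 131593671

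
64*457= 29248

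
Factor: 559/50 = 2^( - 1) * 5^(- 2)*13^1 * 43^1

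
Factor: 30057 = 3^1*43^1*233^1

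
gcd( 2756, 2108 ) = 4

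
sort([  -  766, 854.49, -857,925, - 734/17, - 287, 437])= [ - 857, - 766, - 287, - 734/17, 437, 854.49 , 925]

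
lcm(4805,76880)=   76880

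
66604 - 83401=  - 16797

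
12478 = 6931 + 5547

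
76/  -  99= - 76/99 = - 0.77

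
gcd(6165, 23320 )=5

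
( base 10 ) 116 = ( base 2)1110100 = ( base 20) 5G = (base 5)431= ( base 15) 7B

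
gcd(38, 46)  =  2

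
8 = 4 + 4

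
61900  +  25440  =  87340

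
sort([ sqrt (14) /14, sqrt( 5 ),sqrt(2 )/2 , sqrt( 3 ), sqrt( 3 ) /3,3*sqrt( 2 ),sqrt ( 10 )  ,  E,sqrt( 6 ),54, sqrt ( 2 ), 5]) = [ sqrt( 14) /14,sqrt( 3)/3,sqrt( 2 )/2,sqrt( 2),sqrt(3), sqrt ( 5),sqrt( 6), E, sqrt( 10), 3*sqrt( 2 ),5, 54 ] 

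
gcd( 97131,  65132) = 1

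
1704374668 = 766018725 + 938355943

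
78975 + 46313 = 125288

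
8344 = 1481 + 6863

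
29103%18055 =11048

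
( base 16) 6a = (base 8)152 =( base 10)106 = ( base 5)411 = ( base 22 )4I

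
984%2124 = 984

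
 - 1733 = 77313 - 79046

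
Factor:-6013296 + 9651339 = 3^2*151^1*2677^1 =3638043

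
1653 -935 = 718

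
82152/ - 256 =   -  10269/32  =  - 320.91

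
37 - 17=20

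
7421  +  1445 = 8866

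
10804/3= 3601 + 1/3 = 3601.33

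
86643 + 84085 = 170728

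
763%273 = 217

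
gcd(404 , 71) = 1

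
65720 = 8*8215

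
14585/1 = 14585 = 14585.00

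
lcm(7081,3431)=332807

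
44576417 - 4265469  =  40310948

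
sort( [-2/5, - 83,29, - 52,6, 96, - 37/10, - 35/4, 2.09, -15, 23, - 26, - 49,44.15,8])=[ - 83, - 52, -49, - 26, - 15, - 35/4, - 37/10, - 2/5, 2.09, 6, 8,23, 29, 44.15, 96 ]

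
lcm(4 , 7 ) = 28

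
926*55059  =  50984634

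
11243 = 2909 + 8334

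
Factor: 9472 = 2^8*37^1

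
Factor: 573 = 3^1 * 191^1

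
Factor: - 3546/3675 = - 2^1 * 3^1* 5^ ( - 2)  *7^(-2)*197^1 = -1182/1225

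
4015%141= 67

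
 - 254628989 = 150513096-405142085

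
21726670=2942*7385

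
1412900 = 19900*71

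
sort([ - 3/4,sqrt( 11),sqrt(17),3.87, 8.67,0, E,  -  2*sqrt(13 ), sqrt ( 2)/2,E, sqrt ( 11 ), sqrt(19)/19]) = [ - 2*sqrt(13 ), - 3/4, 0 , sqrt(19 )/19, sqrt(2) /2, E,  E, sqrt( 11), sqrt(11 ),3.87, sqrt( 17 ), 8.67]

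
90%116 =90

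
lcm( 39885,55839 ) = 279195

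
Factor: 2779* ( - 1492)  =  -4146268= - 2^2*7^1*373^1*397^1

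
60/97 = 60/97=0.62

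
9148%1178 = 902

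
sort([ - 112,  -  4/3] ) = [-112,  -  4/3] 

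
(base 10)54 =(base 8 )66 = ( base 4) 312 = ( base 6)130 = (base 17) 33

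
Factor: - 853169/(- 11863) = 41^1*11863^( - 1 ) * 20809^1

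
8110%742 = 690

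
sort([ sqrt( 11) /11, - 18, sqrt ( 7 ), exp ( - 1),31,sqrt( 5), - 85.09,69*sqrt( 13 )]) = [-85.09, - 18 , sqrt( 11) /11, exp(-1), sqrt( 5), sqrt(7) , 31,69*sqrt( 13)]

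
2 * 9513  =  19026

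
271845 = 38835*7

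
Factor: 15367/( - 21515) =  - 5^( - 1 )*11^2*13^( - 1 )*127^1 *331^( - 1 ) 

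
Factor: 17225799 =3^1*19^1 * 277^1*1091^1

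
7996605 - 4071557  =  3925048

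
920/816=1+13/102  =  1.13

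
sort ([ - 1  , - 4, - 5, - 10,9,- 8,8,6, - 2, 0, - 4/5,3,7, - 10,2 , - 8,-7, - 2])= [-10,-10,-8, - 8, - 7, - 5,  -  4, - 2,-2, - 1, - 4/5,0, 2, 3, 6,7, 8,9]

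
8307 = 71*117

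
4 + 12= 16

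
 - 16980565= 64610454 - 81591019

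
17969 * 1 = 17969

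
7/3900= 7/3900 = 0.00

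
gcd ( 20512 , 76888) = 8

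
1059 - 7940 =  - 6881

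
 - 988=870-1858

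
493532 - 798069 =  - 304537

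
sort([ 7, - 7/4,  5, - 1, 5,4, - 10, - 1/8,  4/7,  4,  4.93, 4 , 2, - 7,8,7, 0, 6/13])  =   [ - 10, - 7, - 7/4, - 1, - 1/8,0, 6/13,4/7,2,4,4 , 4,4.93,  5,5, 7,7, 8]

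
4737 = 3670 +1067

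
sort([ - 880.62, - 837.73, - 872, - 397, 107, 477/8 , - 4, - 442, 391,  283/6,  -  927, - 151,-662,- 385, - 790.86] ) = [ - 927 , - 880.62, - 872, - 837.73, - 790.86,-662, - 442, - 397,-385, - 151, - 4, 283/6,477/8, 107, 391 ]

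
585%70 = 25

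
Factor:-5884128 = - 2^5*3^2*20431^1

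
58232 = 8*7279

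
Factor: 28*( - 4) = - 2^4*7^1 = - 112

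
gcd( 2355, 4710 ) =2355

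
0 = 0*2439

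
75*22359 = 1676925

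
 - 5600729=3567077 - 9167806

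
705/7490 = 141/1498 = 0.09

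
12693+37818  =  50511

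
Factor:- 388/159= - 2^2*3^( - 1 )*53^( - 1 )*97^1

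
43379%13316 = 3431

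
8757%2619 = 900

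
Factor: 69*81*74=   413586 = 2^1*3^5*23^1*37^1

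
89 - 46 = 43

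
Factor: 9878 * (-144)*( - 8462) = 2^6*3^2*11^1*449^1*4231^1 = 12036619584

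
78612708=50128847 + 28483861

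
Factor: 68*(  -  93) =-2^2*3^1*17^1*31^1  =  -  6324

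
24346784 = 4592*5302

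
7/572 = 7/572 = 0.01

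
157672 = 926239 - 768567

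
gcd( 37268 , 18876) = 484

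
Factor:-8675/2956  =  -2^(- 2) * 5^2*347^1*739^( - 1 )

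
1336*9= 12024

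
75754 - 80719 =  - 4965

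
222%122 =100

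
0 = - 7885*0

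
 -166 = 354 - 520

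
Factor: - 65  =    -  5^1*13^1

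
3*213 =639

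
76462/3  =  25487 + 1/3 =25487.33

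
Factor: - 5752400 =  - 2^4* 5^2*73^1*197^1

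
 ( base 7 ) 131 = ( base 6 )155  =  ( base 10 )71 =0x47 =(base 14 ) 51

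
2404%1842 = 562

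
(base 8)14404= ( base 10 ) 6404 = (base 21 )eak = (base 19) he1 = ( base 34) 5ic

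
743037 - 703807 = 39230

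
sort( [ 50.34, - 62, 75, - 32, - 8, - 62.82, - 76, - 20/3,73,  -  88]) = [ - 88, - 76, - 62.82,-62, - 32, - 8, - 20/3,50.34, 73 , 75] 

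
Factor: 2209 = 47^2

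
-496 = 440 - 936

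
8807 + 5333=14140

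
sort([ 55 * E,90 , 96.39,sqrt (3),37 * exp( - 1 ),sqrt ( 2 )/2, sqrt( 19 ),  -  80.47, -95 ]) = [-95 , - 80.47,sqrt (2 ) /2, sqrt (3), sqrt(19 ),37 *exp(  -  1), 90, 96.39,55 *E]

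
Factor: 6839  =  7^1*977^1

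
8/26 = 4/13 = 0.31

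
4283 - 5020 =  - 737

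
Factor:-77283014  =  -2^1*79^1*489133^1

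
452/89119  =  452/89119 = 0.01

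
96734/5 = 19346+4/5= 19346.80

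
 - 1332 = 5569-6901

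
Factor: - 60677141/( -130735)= 5^( - 1 ) * 7^2*11^(-1)*47^1*2377^( - 1)*26347^1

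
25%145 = 25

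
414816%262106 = 152710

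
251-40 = 211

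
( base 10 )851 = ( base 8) 1523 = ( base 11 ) 704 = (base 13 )506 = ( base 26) 16J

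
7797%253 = 207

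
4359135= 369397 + 3989738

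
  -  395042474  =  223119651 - 618162125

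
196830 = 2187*90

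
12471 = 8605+3866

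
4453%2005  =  443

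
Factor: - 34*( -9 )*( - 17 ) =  - 5202 = - 2^1*3^2*17^2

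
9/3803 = 9/3803 = 0.00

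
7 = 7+0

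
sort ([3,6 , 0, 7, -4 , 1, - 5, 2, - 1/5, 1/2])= [ - 5,-4 , - 1/5,0, 1/2 , 1 , 2, 3,6,  7 ]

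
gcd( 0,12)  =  12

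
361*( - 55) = - 19855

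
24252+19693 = 43945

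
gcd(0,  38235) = 38235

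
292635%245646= 46989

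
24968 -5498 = 19470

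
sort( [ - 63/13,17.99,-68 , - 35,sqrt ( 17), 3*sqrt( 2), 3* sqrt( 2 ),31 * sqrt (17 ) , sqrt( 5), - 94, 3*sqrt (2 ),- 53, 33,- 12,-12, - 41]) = [ - 94, - 68, - 53,  -  41, - 35 , - 12, - 12, - 63/13, sqrt ( 5 ),sqrt(17), 3*sqrt(2 ), 3*sqrt ( 2 ), 3 * sqrt(2 ),17.99  ,  33, 31*sqrt (17 )]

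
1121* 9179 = 10289659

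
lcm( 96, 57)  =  1824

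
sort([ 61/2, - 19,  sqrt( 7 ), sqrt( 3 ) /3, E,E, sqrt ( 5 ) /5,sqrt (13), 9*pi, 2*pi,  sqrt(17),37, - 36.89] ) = [ - 36.89, - 19, sqrt( 5 )/5,sqrt( 3)/3,  sqrt( 7 ), E, E,  sqrt(13), sqrt(17),  2*pi, 9 * pi,61/2 , 37]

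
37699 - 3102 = 34597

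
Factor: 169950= 2^1 * 3^1*5^2*11^1*103^1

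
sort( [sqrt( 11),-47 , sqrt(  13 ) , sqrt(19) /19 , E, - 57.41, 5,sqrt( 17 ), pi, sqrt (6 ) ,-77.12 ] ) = [- 77.12, - 57.41, - 47, sqrt(19 )/19, sqrt ( 6 ), E , pi,sqrt(11 ), sqrt( 13),sqrt(17), 5]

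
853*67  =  57151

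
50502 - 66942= - 16440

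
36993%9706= 7875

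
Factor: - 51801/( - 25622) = 2^(-1) * 3^1*23^( - 1)*31^1=93/46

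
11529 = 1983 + 9546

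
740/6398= 370/3199 = 0.12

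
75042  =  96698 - 21656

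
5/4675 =1/935= 0.00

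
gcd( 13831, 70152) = 1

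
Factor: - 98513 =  - 29^1*43^1*79^1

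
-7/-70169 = 7/70169 = 0.00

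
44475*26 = 1156350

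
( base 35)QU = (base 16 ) 3ac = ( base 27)17m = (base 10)940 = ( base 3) 1021211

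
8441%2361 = 1358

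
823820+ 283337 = 1107157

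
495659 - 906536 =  - 410877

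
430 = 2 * 215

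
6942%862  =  46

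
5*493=2465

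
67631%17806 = 14213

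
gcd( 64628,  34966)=2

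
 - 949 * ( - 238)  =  225862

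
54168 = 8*6771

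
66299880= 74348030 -8048150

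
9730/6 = 1621 + 2/3 = 1621.67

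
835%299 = 237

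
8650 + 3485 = 12135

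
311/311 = 1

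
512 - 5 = 507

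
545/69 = 7 + 62/69  =  7.90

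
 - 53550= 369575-423125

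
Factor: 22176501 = 3^1*31^1 * 389^1*613^1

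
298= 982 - 684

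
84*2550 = 214200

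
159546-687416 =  - 527870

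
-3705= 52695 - 56400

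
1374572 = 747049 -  - 627523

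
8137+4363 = 12500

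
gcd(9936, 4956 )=12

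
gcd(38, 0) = 38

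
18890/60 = 314 + 5/6  =  314.83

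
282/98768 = 141/49384 =0.00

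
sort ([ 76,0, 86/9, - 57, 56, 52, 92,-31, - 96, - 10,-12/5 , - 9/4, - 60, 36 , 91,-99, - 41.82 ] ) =[ - 99,  -  96, -60, - 57,-41.82, - 31, - 10, - 12/5, - 9/4, 0, 86/9,36,52, 56,76, 91, 92] 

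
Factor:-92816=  - 2^4*5801^1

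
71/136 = 71/136 = 0.52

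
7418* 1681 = 12469658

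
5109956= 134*38134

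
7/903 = 1/129  =  0.01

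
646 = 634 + 12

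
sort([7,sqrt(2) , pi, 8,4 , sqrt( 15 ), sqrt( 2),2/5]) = [ 2/5,sqrt( 2 ), sqrt (2),pi,sqrt(15),4,7 , 8 ]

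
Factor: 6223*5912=36790376 = 2^3*7^2*127^1*739^1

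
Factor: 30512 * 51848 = 1581986176 = 2^7*1907^1*6481^1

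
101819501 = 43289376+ 58530125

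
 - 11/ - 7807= 11/7807= 0.00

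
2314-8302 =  - 5988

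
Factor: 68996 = 2^2*47^1*367^1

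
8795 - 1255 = 7540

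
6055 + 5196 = 11251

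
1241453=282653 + 958800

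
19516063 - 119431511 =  - 99915448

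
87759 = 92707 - 4948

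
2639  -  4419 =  - 1780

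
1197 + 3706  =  4903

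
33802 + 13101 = 46903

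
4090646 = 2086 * 1961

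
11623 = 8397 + 3226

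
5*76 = 380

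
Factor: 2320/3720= 2^1 *3^(-1) * 29^1*31^(  -  1 ) = 58/93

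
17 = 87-70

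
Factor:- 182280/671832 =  - 3^( - 1)*5^1*7^1*43^( - 1)=-35/129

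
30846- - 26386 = 57232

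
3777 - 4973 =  - 1196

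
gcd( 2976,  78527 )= 1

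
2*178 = 356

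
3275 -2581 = 694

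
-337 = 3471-3808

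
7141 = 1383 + 5758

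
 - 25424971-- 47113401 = 21688430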